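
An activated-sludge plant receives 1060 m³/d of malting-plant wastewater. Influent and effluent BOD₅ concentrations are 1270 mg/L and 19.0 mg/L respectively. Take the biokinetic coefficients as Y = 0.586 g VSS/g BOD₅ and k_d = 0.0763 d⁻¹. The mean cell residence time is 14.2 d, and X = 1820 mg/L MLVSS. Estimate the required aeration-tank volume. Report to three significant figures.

From the SRT design equation V = Y Q (S₀−S) θ_c / [X (1 + k_d θ_c)] = 0.586 × 1060 × (1270 − 19.0) × 14.2 / [1820 × (1 + 0.0763 × 14.2)] = 1.1×10^7 / 3792 = 2910 m³.

V ≈ 2910 m³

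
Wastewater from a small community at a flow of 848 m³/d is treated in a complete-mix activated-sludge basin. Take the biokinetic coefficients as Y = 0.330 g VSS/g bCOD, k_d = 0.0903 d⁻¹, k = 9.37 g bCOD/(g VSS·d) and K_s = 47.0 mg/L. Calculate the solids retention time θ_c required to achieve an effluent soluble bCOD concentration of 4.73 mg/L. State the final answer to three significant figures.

θ_c ≈ 5.20 d

At the target effluent, Y k S/(K_s+S) = 0.330×9.37×4.73/51.73 = 0.2827 d⁻¹.
Then 1/θ_c = μ − k_d = 0.2827 − 0.0903 = 0.1924 d⁻¹, giving θ_c = 5.197 d.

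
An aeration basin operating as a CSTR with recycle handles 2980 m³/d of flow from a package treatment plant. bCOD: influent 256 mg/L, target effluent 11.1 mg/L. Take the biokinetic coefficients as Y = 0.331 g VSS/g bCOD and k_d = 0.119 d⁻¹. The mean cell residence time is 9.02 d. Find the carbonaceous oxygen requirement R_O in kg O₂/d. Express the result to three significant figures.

R_O ≈ 564 kg O₂/d

Y_obs = Y / (1 + k_d θ_c) = 0.331 / (1 + 0.119 × 9.02) = 0.331 / 2.073 = 0.1596.
ΔS = 256 − 11.1 = 244.9 mg/L, so the substrate removal rate is 2980 × 244.9/1000 = 729.8 kg bCOD/d.
P_X = Y_obs·Q·(S₀ − S) = 0.1596 × 729.8 = 116.5 kg VSS/d.
R_O = Q·(S₀ − S) − 1.42·P_X = 729.8 − 1.42 × 116.5 = 564.4 kg O₂/d.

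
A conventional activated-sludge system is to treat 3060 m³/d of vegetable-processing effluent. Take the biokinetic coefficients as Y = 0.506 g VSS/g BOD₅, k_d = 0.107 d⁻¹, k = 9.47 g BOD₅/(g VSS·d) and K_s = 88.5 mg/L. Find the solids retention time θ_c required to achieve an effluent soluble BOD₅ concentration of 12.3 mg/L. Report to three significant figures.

At the target effluent, Y k S/(K_s+S) = 0.506×9.47×12.3/100.8 = 0.5847 d⁻¹.
θ_c = 1/(μ − k_d) = 1/(0.5847 − 0.107) = 1/0.4777 = 2.093 d.

θ_c ≈ 2.09 d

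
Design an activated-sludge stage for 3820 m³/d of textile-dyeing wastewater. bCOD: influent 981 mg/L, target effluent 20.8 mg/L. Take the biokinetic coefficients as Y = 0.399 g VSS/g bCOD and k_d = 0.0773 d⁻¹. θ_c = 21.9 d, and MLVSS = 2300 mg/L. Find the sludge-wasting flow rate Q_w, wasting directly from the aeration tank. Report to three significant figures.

Q_w ≈ 236 m³/d

Rearranging the biomass balance for a CMAS with decay, V = Y·Q·ΔS·θ_c / [X·(1+k_d θ_c)] = 0.399 × 3820 × (981 − 20.8) × 21.9 / [2300 × (1 + 0.0773 × 21.9)] = 3.21×10^7 / 6194 = 5175 m³.
Wasting from the aeration tank: Q_w = V / θ_c = 5175 / 21.9 = 236.3 m³/d.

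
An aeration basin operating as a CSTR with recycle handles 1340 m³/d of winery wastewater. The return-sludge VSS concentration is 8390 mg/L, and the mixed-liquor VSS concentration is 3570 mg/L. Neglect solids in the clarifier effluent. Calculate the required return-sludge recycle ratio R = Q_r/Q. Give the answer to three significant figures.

R ≈ 0.741

R = Q_r/Q = X/(X_r − X) = 3570 / (8390 − 3570) = 0.7407.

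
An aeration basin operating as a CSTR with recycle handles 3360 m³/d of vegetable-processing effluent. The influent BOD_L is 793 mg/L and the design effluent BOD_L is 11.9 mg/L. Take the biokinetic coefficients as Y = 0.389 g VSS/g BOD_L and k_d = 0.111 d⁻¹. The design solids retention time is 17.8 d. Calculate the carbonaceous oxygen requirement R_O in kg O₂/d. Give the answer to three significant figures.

Y_obs = Y / (1 + k_d θ_c) = 0.389 / (1 + 0.111 × 17.8) = 0.389 / 2.976 = 0.1307.
Mass of BOD_L removed per day: Q(S₀ − S) = 3360 × 781.1 g/m³ = 2624 kg/d.
Net sludge production P_X = 0.1307 × 2624 = 343.1 kg VSS/d.
R_O = Q·(S₀ − S) − 1.42·P_X = 2624 − 1.42 × 343.1 = 2137 kg O₂/d.

R_O ≈ 2140 kg O₂/d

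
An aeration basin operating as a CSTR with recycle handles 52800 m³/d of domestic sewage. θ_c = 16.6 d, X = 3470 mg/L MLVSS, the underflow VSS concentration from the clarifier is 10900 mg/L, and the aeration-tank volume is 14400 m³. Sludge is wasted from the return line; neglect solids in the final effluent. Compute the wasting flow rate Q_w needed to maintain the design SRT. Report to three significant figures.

Q_w = (V·X)/(θ_c X_r) = 14400 × 3470 / (16.6 × 10900) = 276.2 m³/d.

Q_w ≈ 276 m³/d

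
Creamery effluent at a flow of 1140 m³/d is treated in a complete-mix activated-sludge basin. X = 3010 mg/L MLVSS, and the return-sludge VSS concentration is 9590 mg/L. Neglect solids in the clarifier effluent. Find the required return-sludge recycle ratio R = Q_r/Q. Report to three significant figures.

R ≈ 0.457

R = Q_r/Q = X/(X_r − X) = 3010 / (9590 − 3010) = 0.4574.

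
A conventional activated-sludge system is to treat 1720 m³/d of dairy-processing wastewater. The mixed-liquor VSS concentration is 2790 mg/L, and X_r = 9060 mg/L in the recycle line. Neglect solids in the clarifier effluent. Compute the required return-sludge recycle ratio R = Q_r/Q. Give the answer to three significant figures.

R = Q_r/Q = X/(X_r − X) = 2790 / (9060 − 2790) = 0.4450.

R ≈ 0.445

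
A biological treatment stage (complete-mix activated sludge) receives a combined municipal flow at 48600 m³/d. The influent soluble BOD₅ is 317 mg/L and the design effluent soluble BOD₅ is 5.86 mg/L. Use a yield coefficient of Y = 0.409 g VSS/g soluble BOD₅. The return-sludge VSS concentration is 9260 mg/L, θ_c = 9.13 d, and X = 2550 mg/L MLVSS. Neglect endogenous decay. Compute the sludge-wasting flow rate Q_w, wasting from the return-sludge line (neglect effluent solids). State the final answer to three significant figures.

Biomass mass balance (decay neglected): V·X = Y·Q·(S₀ − S)·θ_c, so V = 0.409 × 48600 × (317 − 5.86) × 9.13 / 2550 = 22143 m³.
Q_w = (V·X)/(θ_c X_r) = 22143 × 2550 / (9.13 × 9260) = 667.9 m³/d.

Q_w ≈ 668 m³/d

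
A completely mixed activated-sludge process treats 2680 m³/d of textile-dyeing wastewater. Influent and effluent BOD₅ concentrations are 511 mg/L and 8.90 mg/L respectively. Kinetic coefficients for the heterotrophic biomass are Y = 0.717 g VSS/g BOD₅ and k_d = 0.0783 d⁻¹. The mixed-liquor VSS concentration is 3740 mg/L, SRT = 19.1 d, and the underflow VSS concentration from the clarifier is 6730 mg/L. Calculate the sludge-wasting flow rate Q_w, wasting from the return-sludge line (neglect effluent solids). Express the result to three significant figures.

Q_w ≈ 57.4 m³/d

From the SRT design equation V = Y Q (S₀−S) θ_c / [X (1 + k_d θ_c)] = 0.717 × 2680 × (511 − 8.90) × 19.1 / [3740 × (1 + 0.0783 × 19.1)] = 1.84×10^7 / 9333 = 1974 m³.
Wasting from the return line (neglecting effluent solids): Q_w = V·X / (θ_c·X_r) = 1974 × 3740 / (19.1 × 6730) = 57.45 m³/d.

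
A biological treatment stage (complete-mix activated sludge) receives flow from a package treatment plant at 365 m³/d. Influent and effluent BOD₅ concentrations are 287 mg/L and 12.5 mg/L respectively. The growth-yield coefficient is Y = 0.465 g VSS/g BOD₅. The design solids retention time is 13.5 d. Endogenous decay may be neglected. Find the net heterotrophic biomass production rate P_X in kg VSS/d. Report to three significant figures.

No decay correction is needed, so Y_obs = Y = 0.465.
Q·(S₀ − S) = 365 × (287 − 12.5) × 10⁻³ = 100.2 kg/d removed.
Net biomass production P_X = Y_obs × Q·(S₀ − S) = 0.4650 × 100.2 = 46.59 kg VSS/d.

P_X ≈ 46.6 kg VSS/d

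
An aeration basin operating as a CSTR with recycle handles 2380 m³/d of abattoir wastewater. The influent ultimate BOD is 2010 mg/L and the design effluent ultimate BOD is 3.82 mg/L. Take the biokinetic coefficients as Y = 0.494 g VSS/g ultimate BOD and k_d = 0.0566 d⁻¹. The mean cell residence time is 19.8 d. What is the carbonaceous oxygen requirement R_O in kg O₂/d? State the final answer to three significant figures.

R_O ≈ 3200 kg O₂/d

The observed yield is Y_obs = Y/(1 + k_d·θ_c) = 0.494 / (1 + 0.0566 × 19.8) = 0.494 / 2.121 = 0.2329 g VSS per g ultimate BOD removed.
Substrate removed = Q·(S₀ − S) = 2380 m³/d × (2010 − 3.82) g/m³ = 4.77×10^6 g/d = 4775 kg/d.
Biomass synthesised: P_X = Y_obs × 4775 = 1112 kg VSS/d.
R_O = Q·(S₀ − S) − 1.42·P_X = 4775 − 1.42 × 1112 = 3195 kg O₂/d.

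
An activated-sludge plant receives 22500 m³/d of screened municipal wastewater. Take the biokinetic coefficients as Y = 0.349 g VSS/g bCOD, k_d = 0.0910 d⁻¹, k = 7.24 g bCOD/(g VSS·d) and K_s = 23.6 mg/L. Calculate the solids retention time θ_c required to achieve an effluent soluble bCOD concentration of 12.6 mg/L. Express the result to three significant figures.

Specific growth rate at S = 12.6 mg/L: μ = YkS/(K_s+S) = 0.349·7.24·12.6/(23.6+12.6) = 0.8795 d⁻¹.
Then 1/θ_c = μ − k_d = 0.8795 − 0.0910 = 0.7885 d⁻¹, giving θ_c = 1.268 d.

θ_c ≈ 1.27 d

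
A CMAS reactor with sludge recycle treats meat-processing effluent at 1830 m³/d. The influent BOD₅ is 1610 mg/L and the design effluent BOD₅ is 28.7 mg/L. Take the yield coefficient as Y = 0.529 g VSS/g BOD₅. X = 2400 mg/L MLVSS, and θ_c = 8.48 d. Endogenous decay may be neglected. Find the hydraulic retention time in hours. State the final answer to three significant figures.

Biomass mass balance (decay neglected): V·X = Y·Q·(S₀ − S)·θ_c, so V = 0.529 × 1830 × (1610 − 28.7) × 8.48 / 2400 = 5409 m³.
Hydraulic retention time τ = V/Q = 5409 / 1830 = 2.956 d = 70.94 h.

τ ≈ 70.9 h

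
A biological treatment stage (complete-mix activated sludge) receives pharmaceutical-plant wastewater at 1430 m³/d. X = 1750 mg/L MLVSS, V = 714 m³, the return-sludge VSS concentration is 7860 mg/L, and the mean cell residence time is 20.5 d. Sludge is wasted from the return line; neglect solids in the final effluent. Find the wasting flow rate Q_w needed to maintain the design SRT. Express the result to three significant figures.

Q_w ≈ 7.75 m³/d

Wasting from the return line (neglecting effluent solids): Q_w = V·X / (θ_c·X_r) = 714.0 × 1750 / (20.5 × 7860) = 7.755 m³/d.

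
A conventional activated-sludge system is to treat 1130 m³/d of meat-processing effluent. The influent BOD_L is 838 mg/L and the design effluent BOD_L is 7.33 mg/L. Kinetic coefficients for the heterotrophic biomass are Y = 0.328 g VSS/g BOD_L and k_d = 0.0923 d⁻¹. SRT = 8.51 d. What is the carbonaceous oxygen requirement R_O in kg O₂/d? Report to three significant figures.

Observed yield with endogenous decay: Y_obs = Y / (1 + k_d·θ_c) = 0.328 / (1 + 0.0923 × 8.51) = 0.328 / 1.785 = 0.1837 g VSS/g BOD_L.
Mass of BOD_L removed per day: Q(S₀ − S) = 1130 × 830.7 g/m³ = 938.7 kg/d.
P_X = Y_obs·Q·(S₀ − S) = 0.1837 × 938.7 = 172.4 kg VSS/d.
R_O = Q·(S₀ − S) − 1.42·P_X = 938.7 − 1.42 × 172.4 = 693.8 kg O₂/d.

R_O ≈ 694 kg O₂/d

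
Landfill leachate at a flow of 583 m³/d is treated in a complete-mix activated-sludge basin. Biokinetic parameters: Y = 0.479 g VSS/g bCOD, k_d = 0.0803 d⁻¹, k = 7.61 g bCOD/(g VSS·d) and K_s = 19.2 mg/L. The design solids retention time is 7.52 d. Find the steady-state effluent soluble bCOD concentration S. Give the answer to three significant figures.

S ≈ 1.19 mg/L

From the Monod/SRT balance for a CMAS, S = K_s·(1+k_d θ_c)/[θ_c·(Y k − k_d) − 1] = 19.2 × (1 + 0.0803 × 7.52) / [7.52 × (0.479 × 7.61 − 0.0803) − 1] = 30.79 / 25.81 = 1.193 mg/L.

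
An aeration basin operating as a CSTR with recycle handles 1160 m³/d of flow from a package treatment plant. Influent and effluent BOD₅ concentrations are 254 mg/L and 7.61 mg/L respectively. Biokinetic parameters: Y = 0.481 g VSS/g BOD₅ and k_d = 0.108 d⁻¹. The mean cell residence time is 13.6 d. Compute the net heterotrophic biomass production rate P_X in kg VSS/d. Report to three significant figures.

P_X ≈ 55.7 kg VSS/d

Observed yield with endogenous decay: Y_obs = Y / (1 + k_d·θ_c) = 0.481 / (1 + 0.108 × 13.6) = 0.481 / 2.469 = 0.1948 g VSS/g BOD₅.
Substrate removed = Q·(S₀ − S) = 1160 m³/d × (254 − 7.61) g/m³ = 2.86×10^5 g/d = 285.8 kg/d.
Biomass produced: P_X = Y_obs·Q·ΔS = 0.1948 × 285.8 ≈ 55.69 kg VSS/d.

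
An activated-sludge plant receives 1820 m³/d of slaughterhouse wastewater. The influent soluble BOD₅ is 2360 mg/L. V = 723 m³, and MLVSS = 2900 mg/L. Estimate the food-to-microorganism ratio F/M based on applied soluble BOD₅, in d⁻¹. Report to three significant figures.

F/M ≈ 2.05 d⁻¹

Food-to-microorganism ratio F/M = Q S₀ / (V X) = 1820 × 2360 / (723.0 × 2900) = 2.049 d⁻¹.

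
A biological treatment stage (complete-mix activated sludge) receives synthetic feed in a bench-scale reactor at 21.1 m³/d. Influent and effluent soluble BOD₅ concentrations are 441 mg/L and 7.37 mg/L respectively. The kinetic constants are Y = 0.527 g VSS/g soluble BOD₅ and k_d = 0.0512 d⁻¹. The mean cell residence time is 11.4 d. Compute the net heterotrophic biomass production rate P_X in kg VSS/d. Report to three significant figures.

Observed yield with endogenous decay: Y_obs = Y / (1 + k_d·θ_c) = 0.527 / (1 + 0.0512 × 11.4) = 0.527 / 1.584 = 0.3328 g VSS/g soluble BOD₅.
Mass of soluble BOD₅ removed per day: Q(S₀ − S) = 21.1 × 433.6 g/m³ = 9.150 kg/d.
Biomass produced: P_X = Y_obs·Q·ΔS = 0.3328 × 9.150 ≈ 3.045 kg VSS/d.

P_X ≈ 3.04 kg VSS/d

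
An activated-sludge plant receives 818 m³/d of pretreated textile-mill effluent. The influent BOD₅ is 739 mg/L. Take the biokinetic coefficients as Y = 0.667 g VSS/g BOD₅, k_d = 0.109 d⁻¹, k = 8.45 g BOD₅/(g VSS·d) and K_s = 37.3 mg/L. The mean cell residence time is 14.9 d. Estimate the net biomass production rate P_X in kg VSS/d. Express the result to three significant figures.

For a completely mixed reactor with recycle the Lawrence–McCarty relation gives S = K_s·(1 + k_d·θ_c) / [θ_c·(Y·k − k_d) − 1] = 37.3 × (1 + 0.109 × 14.9) / [14.9 × (0.667 × 8.45 − 0.109) − 1] = 97.88 / 81.35 = 1.203 mg/L.
Y_obs = Y / (1 + k_d θ_c) = 0.667 / (1 + 0.109 × 14.9) = 0.667 / 2.624 = 0.2542.
Mass of BOD₅ removed per day: Q(S₀ − S) = 818 × 737.8 g/m³ = 603.5 kg/d.
Net biomass production P_X = Y_obs × Q·(S₀ − S) = 0.2542 × 603.5 = 153.4 kg VSS/d.

P_X ≈ 153 kg VSS/d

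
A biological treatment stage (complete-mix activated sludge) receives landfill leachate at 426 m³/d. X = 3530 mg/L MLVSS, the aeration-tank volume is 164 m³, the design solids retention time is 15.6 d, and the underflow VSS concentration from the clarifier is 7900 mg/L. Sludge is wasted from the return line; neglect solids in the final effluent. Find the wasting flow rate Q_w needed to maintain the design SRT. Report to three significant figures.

Q_w ≈ 4.70 m³/d

θ_c = V·X/(Q_w·X_r) when wasting from the recycle, so Q_w = V·X/(θ_c·X_r) = 164.0 × 3530 / (15.6 × 7900) = 4.698 m³/d.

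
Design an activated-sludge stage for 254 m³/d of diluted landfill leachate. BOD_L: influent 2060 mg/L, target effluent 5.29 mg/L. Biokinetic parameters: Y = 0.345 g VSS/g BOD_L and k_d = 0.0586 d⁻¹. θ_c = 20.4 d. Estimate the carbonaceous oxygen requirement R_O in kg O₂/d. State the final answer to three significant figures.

R_O ≈ 405 kg O₂/d

Correct the yield for decay: Y_obs = Y/(1 + k_d θ_c) = 0.345 / (1 + 0.0586 × 20.4) = 0.345 / 2.195 = 0.1571.
ΔS = 2060 − 5.29 = 2055 mg/L, so the substrate removal rate is 254 × 2055/1000 = 521.9 kg BOD_L/d.
Biomass synthesised: P_X = Y_obs × 521.9 = 82.01 kg VSS/d.
R_O = Q·(S₀ − S) − 1.42·P_X = 521.9 − 1.42 × 82.01 = 405.4 kg O₂/d.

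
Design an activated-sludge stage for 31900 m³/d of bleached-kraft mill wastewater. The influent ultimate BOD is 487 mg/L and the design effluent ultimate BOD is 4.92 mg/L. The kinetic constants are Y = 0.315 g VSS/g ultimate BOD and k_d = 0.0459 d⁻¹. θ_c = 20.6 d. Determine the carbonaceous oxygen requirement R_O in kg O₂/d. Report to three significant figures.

R_O ≈ 11800 kg O₂/d

Observed yield with endogenous decay: Y_obs = Y / (1 + k_d·θ_c) = 0.315 / (1 + 0.0459 × 20.6) = 0.315 / 1.946 = 0.1619 g VSS/g ultimate BOD.
Q·(S₀ − S) = 31900 × (487 − 4.92) × 10⁻³ = 15378 kg/d removed.
Biomass synthesised: P_X = Y_obs × 15378 = 2490 kg VSS/d.
R_O = Q·(S₀ − S) − 1.42·P_X = 15378 − 1.42 × 2490 = 11843 kg O₂/d.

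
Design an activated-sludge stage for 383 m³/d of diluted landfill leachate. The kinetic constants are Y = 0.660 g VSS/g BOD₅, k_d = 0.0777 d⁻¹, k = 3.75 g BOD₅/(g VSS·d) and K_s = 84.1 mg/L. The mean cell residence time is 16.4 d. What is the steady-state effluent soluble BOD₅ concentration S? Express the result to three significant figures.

Effluent substrate depends only on kinetics and SRT: S = K_s(1 + k_d θ_c) / [θ_c(Yk − k_d) − 1] = 84.1 × (1 + 0.0777 × 16.4) / [16.4 × (0.660 × 3.75 − 0.0777) − 1] = 191.3 / 38.32 = 4.992 mg/L.

S ≈ 4.99 mg/L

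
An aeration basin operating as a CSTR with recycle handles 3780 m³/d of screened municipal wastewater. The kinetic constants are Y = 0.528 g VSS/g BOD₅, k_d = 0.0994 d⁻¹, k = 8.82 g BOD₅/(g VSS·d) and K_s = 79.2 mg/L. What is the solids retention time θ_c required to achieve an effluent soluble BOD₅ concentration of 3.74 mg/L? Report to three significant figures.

θ_c ≈ 9.04 d

Specific growth rate at S = 3.74 mg/L: μ = YkS/(K_s+S) = 0.528·8.82·3.74/(79.2+3.74) = 0.2100 d⁻¹.
θ_c = 1/(μ − k_d) = 1/(0.2100 − 0.0994) = 1/0.1106 = 9.042 d.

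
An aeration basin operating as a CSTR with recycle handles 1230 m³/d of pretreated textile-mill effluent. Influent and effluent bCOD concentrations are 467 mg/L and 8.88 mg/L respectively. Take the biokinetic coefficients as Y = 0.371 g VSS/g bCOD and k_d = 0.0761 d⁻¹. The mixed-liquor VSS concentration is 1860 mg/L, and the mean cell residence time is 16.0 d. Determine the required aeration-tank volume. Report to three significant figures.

Steady-state biomass mass balance: V·X·(1 + k_d·θ_c) = Y·Q·(S₀ − S)·θ_c, so V = 0.371 × 1230 × (467 − 8.88) × 16.0 / [1860 × (1 + 0.0761 × 16.0)] = 3.34×10^6 / 4125 = 810.9 m³.

V ≈ 811 m³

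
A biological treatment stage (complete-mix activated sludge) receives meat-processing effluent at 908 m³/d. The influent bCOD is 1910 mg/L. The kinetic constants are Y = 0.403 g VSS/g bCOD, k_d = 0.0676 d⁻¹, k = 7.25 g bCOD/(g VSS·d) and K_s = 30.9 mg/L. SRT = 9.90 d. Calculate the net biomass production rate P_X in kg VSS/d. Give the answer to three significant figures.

For a completely mixed reactor with recycle the Lawrence–McCarty relation gives S = K_s·(1 + k_d·θ_c) / [θ_c·(Y·k − k_d) − 1] = 30.9 × (1 + 0.0676 × 9.90) / [9.90 × (0.403 × 7.25 − 0.0676) − 1] = 51.58 / 27.26 = 1.892 mg/L.
Correct the yield for decay: Y_obs = Y/(1 + k_d θ_c) = 0.403 / (1 + 0.0676 × 9.90) = 0.403 / 1.669 = 0.2414.
Mass of bCOD removed per day: Q(S₀ − S) = 908 × 1908 g/m³ = 1733 kg/d.
P_X = Y_obs · Q(S₀ − S) = 0.2414 × 1733 = 418.3 kg VSS/d.

P_X ≈ 418 kg VSS/d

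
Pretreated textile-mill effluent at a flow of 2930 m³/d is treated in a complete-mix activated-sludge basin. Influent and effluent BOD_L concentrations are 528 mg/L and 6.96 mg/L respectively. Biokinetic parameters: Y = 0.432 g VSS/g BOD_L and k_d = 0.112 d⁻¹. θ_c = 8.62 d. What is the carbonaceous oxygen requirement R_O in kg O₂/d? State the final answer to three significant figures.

The observed yield is Y_obs = Y/(1 + k_d·θ_c) = 0.432 / (1 + 0.112 × 8.62) = 0.432 / 1.965 = 0.2198 g VSS per g BOD_L removed.
Q·(S₀ − S) = 2930 × (528 − 6.96) × 10⁻³ = 1527 kg/d removed.
P_X = Y_obs·Q·(S₀ − S) = 0.2198 × 1527 = 335.6 kg VSS/d.
Carbonaceous O₂ demand = substrate oxidised − cell-mass equivalent = 1527 − 1.42 × 335.6 = 1050 kg O₂/d.

R_O ≈ 1050 kg O₂/d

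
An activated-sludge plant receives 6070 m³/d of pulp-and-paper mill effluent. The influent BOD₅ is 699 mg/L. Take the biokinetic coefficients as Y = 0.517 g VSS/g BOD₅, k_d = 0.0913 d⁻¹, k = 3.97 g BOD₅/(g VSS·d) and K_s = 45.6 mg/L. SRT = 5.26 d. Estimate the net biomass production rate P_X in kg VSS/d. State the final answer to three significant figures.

Effluent substrate depends only on kinetics and SRT: S = K_s(1 + k_d θ_c) / [θ_c(Yk − k_d) − 1] = 45.6 × (1 + 0.0913 × 5.26) / [5.26 × (0.517 × 3.97 − 0.0913) − 1] = 67.50 / 9.316 = 7.246 mg/L.
The observed yield is Y_obs = Y/(1 + k_d·θ_c) = 0.517 / (1 + 0.0913 × 5.26) = 0.517 / 1.480 = 0.3493 g VSS per g BOD₅ removed.
Substrate removed = Q·(S₀ − S) = 6070 m³/d × (699 − 7.25) g/m³ = 4.2×10^6 g/d = 4199 kg/d.
So the net sludge growth is P_X = 0.3493 × 4199 = 1467 kg VSS/d.

P_X ≈ 1470 kg VSS/d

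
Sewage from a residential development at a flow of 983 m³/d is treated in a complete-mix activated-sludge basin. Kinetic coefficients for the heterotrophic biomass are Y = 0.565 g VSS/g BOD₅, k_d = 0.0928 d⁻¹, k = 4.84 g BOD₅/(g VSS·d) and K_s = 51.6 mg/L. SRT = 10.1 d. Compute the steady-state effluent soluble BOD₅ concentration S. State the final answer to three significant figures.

S ≈ 3.89 mg/L

From the Monod/SRT balance for a CMAS, S = K_s·(1+k_d θ_c)/[θ_c·(Y k − k_d) − 1] = 51.6 × (1 + 0.0928 × 10.1) / [10.1 × (0.565 × 4.84 − 0.0928) − 1] = 99.96 / 25.68 = 3.892 mg/L.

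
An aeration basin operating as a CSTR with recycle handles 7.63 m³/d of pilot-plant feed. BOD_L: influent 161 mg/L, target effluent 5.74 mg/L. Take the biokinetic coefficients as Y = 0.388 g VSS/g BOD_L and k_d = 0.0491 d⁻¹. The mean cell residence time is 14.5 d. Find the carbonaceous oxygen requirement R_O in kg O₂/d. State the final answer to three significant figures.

R_O ≈ 0.803 kg O₂/d

Y_obs = Y / (1 + k_d θ_c) = 0.388 / (1 + 0.0491 × 14.5) = 0.388 / 1.712 = 0.2266.
Substrate removed = Q·(S₀ − S) = 7.63 m³/d × (161 − 5.74) g/m³ = 1.18×10^3 g/d = 1.185 kg/d.
P_X = Y_obs·Q·(S₀ − S) = 0.2266 × 1.185 = 0.2685 kg VSS/d.
R_O = Q·ΔS − 1.42 P_X = 1.185 − 0.3813 = 0.8034 kg O₂/d.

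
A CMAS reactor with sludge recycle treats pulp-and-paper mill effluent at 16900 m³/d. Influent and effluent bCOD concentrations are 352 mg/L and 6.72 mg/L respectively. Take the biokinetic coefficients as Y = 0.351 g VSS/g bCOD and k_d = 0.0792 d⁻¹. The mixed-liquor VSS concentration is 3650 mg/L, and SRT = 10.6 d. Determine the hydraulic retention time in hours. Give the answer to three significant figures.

τ ≈ 4.59 h

Rearranging the biomass balance for a CMAS with decay, V = Y·Q·ΔS·θ_c / [X·(1+k_d θ_c)] = 0.351 × 16900 × (352 − 6.72) × 10.6 / [3650 × (1 + 0.0792 × 10.6)] = 2.17×10^7 / 6714 = 3234 m³.
HRT = V/Q = 3234 m³ / 16900 m³·d⁻¹ = 0.1913 d × 24 = 4.592 h.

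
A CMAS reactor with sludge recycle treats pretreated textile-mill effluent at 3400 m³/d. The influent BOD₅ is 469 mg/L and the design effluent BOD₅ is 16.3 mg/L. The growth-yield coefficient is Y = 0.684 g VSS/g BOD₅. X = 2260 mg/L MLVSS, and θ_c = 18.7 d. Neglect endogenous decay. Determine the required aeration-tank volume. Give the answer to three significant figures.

V ≈ 8710 m³

With k_d = 0 the design equation reduces to V = Y Q (S₀−S) θ_c / X = 0.684 × 3400 × (469 − 16.3) × 18.7 / 2260 = 8711 m³.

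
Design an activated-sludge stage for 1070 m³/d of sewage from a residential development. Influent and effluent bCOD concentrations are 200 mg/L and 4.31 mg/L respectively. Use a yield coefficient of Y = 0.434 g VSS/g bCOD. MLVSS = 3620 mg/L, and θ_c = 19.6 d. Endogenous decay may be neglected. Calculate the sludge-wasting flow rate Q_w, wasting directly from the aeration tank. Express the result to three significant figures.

Q_w ≈ 25.1 m³/d

V·X = Y·Q·ΔS·θ_c gives V = 0.434 × 1070 × (200 − 4.31) × 19.6 / 3620 = 492.0 m³.
With mixed-liquor wasting, θ_c = V/Q_w, so Q_w = V/θ_c = 492.0/19.6 = 25.10 m³/d.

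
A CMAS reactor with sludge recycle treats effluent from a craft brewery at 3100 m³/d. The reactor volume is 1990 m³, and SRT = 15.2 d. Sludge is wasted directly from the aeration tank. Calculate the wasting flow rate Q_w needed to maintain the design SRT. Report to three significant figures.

For wasting at MLVSS concentration, Q_w = V/θ_c = 1990/15.2 = 130.9 m³/d.

Q_w ≈ 131 m³/d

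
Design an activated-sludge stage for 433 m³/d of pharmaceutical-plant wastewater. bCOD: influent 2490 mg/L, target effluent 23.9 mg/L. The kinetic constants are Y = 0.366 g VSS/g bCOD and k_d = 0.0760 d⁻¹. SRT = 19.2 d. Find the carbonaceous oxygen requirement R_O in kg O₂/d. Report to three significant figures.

R_O ≈ 842 kg O₂/d

Observed yield with endogenous decay: Y_obs = Y / (1 + k_d·θ_c) = 0.366 / (1 + 0.0760 × 19.2) = 0.366 / 2.459 = 0.1488 g VSS/g bCOD.
Q·(S₀ − S) = 433 × (2490 − 23.9) × 10⁻³ = 1068 kg/d removed.
P_X = Y_obs·Q·(S₀ − S) = 0.1488 × 1068 = 158.9 kg VSS/d.
Carbonaceous O₂ demand = substrate oxidised − cell-mass equivalent = 1068 − 1.42 × 158.9 = 842.2 kg O₂/d.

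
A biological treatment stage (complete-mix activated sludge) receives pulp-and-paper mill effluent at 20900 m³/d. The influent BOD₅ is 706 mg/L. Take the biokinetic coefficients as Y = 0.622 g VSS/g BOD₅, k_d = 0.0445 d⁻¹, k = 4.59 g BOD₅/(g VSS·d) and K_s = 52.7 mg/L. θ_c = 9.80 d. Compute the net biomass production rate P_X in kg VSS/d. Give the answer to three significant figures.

P_X ≈ 6370 kg VSS/d

Effluent substrate depends only on kinetics and SRT: S = K_s(1 + k_d θ_c) / [θ_c(Yk − k_d) − 1] = 52.7 × (1 + 0.0445 × 9.80) / [9.80 × (0.622 × 4.59 − 0.0445) − 1] = 75.68 / 26.54 = 2.851 mg/L.
Observed yield with endogenous decay: Y_obs = Y / (1 + k_d·θ_c) = 0.622 / (1 + 0.0445 × 9.80) = 0.622 / 1.436 = 0.4331 g VSS/g BOD₅.
ΔS = 706 − 2.85 = 703.1 mg/L, so the substrate removal rate is 20900 × 703.1/1000 = 14696 kg BOD₅/d.
P_X = Y_obs · Q(S₀ − S) = 0.4331 × 14696 = 6365 kg VSS/d.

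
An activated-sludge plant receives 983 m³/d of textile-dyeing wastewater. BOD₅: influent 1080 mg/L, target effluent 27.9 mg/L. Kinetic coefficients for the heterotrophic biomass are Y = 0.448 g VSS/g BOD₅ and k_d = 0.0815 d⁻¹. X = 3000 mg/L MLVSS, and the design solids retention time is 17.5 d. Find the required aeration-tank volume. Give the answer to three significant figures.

Rearranging the biomass balance for a CMAS with decay, V = Y·Q·ΔS·θ_c / [X·(1+k_d θ_c)] = 0.448 × 983 × (1080 − 27.9) × 17.5 / [3000 × (1 + 0.0815 × 17.5)] = 8.11×10^6 / 7279 = 1114 m³.

V ≈ 1110 m³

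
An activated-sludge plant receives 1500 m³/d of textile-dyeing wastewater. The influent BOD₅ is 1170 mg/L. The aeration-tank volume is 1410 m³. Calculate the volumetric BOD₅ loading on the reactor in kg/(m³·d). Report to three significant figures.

L_v = Q S₀ / V = 1500 × 1170 × 10⁻³ / 1410 = 1.245 kg/(m³·d).

L_v ≈ 1.24 kg BOD₅/(m³·d)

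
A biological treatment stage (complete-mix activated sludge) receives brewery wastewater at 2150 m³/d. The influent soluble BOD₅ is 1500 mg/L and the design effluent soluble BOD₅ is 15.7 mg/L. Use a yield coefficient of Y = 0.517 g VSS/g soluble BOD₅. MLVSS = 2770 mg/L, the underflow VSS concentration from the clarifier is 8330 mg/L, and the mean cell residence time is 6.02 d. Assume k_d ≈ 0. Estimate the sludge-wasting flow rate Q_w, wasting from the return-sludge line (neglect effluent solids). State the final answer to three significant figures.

Q_w ≈ 198 m³/d

Biomass mass balance (decay neglected): V·X = Y·Q·(S₀ − S)·θ_c, so V = 0.517 × 2150 × (1500 − 15.7) × 6.02 / 2770 = 3586 m³.
Wasting from the return line (neglecting effluent solids): Q_w = V·X / (θ_c·X_r) = 3586 × 2770 / (6.02 × 8330) = 198.1 m³/d.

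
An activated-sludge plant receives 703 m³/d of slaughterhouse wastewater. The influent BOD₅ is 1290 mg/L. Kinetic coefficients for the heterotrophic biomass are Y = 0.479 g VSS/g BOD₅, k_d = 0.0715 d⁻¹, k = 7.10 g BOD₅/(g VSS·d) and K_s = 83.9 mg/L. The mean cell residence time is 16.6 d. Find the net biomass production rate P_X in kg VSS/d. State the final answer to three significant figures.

From the Monod/SRT balance for a CMAS, S = K_s·(1+k_d θ_c)/[θ_c·(Y k − k_d) − 1] = 83.9 × (1 + 0.0715 × 16.6) / [16.6 × (0.479 × 7.10 − 0.0715) − 1] = 183.5 / 54.27 = 3.381 mg/L.
Observed yield with endogenous decay: Y_obs = Y / (1 + k_d·θ_c) = 0.479 / (1 + 0.0715 × 16.6) = 0.479 / 2.187 = 0.2190 g VSS/g BOD₅.
ΔS = 1290 − 3.38 = 1287 mg/L, so the substrate removal rate is 703 × 1287/1000 = 904.5 kg BOD₅/d.
Net biomass production P_X = Y_obs × Q·(S₀ − S) = 0.2190 × 904.5 = 198.1 kg VSS/d.

P_X ≈ 198 kg VSS/d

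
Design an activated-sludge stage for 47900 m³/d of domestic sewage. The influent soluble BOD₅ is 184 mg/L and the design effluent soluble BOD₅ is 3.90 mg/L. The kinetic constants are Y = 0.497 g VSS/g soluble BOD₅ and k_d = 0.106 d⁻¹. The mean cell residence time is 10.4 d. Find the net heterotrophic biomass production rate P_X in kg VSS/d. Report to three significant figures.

Y_obs = Y / (1 + k_d θ_c) = 0.497 / (1 + 0.106 × 10.4) = 0.497 / 2.102 = 0.2364.
Substrate removed = Q·(S₀ − S) = 47900 m³/d × (184 − 3.90) g/m³ = 8.63×10^6 g/d = 8627 kg/d.
P_X = Y_obs · Q(S₀ − S) = 0.2364 × 8627 = 2039 kg VSS/d.

P_X ≈ 2040 kg VSS/d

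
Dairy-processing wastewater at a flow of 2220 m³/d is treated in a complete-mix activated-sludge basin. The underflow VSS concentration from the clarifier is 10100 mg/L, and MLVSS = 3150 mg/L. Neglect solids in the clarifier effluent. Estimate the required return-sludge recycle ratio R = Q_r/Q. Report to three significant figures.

R ≈ 0.453

R = Q_r/Q = X/(X_r − X) = 3150 / (10100 − 3150) = 0.4532.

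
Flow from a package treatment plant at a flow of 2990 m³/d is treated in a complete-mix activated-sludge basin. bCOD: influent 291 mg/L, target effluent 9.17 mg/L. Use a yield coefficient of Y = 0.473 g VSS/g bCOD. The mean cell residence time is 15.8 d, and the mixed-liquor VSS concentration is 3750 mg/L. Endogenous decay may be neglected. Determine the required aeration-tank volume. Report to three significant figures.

With k_d = 0 the design equation reduces to V = Y Q (S₀−S) θ_c / X = 0.473 × 2990 × (291 − 9.17) × 15.8 / 3750 = 1679 m³.

V ≈ 1680 m³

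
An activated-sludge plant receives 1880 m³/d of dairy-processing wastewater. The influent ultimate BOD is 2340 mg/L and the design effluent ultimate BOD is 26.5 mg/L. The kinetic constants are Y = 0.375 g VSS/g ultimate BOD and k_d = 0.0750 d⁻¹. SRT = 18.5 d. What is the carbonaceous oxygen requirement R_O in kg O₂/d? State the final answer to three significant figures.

Y_obs = Y / (1 + k_d θ_c) = 0.375 / (1 + 0.0750 × 18.5) = 0.375 / 2.388 = 0.1571.
ΔS = 2340 − 26.5 = 2314 mg/L, so the substrate removal rate is 1880 × 2314/1000 = 4349 kg ultimate BOD/d.
Biomass synthesised: P_X = Y_obs × 4349 = 683.1 kg VSS/d.
R_O = Q·ΔS − 1.42 P_X = 4349 − 970.1 = 3379 kg O₂/d.

R_O ≈ 3380 kg O₂/d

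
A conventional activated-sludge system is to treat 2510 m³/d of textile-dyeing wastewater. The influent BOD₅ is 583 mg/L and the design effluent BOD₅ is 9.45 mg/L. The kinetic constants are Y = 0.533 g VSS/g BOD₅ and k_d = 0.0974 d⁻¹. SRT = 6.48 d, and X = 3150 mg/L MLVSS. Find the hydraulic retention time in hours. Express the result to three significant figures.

Steady-state biomass mass balance: V·X·(1 + k_d·θ_c) = Y·Q·(S₀ − S)·θ_c, so V = 0.533 × 2510 × (583 − 9.45) × 6.48 / [3150 × (1 + 0.0974 × 6.48)] = 4.97×10^6 / 5138 = 967.7 m³.
Hydraulic retention time τ = V/Q = 967.7 / 2510 = 0.3855 d = 9.253 h.

τ ≈ 9.25 h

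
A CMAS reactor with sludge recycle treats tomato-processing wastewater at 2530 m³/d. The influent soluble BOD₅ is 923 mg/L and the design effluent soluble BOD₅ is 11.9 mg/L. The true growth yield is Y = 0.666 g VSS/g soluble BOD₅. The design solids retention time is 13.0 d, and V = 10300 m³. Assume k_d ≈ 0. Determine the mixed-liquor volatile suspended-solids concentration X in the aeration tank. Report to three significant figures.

X ≈ 1940 mg/L

From V·X = Y·Q·(S₀ − S)·θ_c (decay neglected): X = 0.666 × 2530 × (923 − 11.9) × 13.0 / 10300 = 1938 mg/L.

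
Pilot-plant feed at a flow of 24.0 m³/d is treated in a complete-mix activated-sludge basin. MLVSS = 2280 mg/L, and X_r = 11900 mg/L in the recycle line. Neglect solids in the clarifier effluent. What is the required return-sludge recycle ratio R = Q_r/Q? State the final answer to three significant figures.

R ≈ 0.237

Mass balance around the secondary clarifier (neglecting effluent solids): R = X / (X_r − X) = 2280 / (11900 − 2280) = 0.2370.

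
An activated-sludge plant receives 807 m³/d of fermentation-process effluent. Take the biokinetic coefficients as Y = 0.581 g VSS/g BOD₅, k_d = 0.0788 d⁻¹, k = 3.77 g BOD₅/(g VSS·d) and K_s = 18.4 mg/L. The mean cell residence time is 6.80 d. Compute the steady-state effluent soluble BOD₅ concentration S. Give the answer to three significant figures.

S ≈ 2.12 mg/L

From the Monod/SRT balance for a CMAS, S = K_s·(1+k_d θ_c)/[θ_c·(Y k − k_d) − 1] = 18.4 × (1 + 0.0788 × 6.80) / [6.80 × (0.581 × 3.77 − 0.0788) − 1] = 28.26 / 13.36 = 2.115 mg/L.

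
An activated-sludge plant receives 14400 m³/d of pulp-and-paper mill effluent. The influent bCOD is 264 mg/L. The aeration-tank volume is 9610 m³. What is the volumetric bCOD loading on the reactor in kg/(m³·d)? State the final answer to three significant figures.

L_v ≈ 0.396 kg bCOD/(m³·d)

Volumetric loading L_v = Q·S₀ / V = 14400 × 264 g/m³ / 9610 m³ = 395.6 g/(m³·d) = 0.3956 kg bCOD/(m³·d).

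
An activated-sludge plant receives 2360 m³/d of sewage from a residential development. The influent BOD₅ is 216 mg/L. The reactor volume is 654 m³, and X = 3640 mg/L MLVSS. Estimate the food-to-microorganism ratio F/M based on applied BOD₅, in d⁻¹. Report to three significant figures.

Food-to-microorganism ratio F/M = Q S₀ / (V X) = 2360 × 216 / (654.0 × 3640) = 0.2141 d⁻¹.

F/M ≈ 0.214 d⁻¹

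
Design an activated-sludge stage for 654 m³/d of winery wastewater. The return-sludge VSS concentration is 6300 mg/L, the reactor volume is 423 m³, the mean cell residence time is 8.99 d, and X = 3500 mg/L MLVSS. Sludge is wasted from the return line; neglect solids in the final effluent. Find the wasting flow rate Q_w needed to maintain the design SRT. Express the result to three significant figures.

Wasting from the return line (neglecting effluent solids): Q_w = V·X / (θ_c·X_r) = 423.0 × 3500 / (8.99 × 6300) = 26.14 m³/d.

Q_w ≈ 26.1 m³/d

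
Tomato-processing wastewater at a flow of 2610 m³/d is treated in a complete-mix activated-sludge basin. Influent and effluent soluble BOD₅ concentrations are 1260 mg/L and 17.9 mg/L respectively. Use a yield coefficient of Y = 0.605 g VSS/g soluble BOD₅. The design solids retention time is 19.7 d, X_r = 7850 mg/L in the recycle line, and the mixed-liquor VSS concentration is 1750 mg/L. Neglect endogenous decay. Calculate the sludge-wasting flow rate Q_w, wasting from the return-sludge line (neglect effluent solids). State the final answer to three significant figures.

Biomass mass balance (decay neglected): V·X = Y·Q·(S₀ − S)·θ_c, so V = 0.605 × 2610 × (1260 − 17.9) × 19.7 / 1750 = 22079 m³.
Wasting from the return line (neglecting effluent solids): Q_w = V·X / (θ_c·X_r) = 22079 × 1750 / (19.7 × 7850) = 249.9 m³/d.

Q_w ≈ 250 m³/d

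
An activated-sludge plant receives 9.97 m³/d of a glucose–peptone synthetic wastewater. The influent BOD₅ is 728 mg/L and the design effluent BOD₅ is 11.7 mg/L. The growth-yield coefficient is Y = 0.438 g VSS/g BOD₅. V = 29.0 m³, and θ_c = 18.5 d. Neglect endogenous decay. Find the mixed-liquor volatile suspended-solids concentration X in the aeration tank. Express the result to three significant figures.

X ≈ 2000 mg/L

Without decay, X = Y Q (S₀−S) θ_c / V = 0.438 × 9.97 × (728 − 11.7) × 18.5 / 29.0 = 1995 mg/L.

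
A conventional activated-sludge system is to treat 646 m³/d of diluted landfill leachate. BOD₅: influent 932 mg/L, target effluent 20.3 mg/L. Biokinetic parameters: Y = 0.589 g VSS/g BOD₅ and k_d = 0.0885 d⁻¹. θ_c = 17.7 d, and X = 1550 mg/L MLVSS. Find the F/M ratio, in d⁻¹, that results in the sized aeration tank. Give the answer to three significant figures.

F/M ≈ 0.252 d⁻¹

Steady-state biomass mass balance: V·X·(1 + k_d·θ_c) = Y·Q·(S₀ − S)·θ_c, so V = 0.589 × 646 × (932 − 20.3) × 17.7 / [1550 × (1 + 0.0885 × 17.7)] = 6.14×10^6 / 3978 = 1544 m³.
F/M = Q·S₀ / (V·X) = 646 × 932 / (1544 × 1550) = 0.2517 g BOD₅·(g VSS·d)⁻¹.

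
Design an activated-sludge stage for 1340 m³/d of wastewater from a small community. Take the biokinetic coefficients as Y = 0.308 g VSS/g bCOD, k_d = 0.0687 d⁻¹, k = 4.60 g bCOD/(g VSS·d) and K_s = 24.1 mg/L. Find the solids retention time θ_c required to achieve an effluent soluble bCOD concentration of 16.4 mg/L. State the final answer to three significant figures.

At the target effluent, Y k S/(K_s+S) = 0.308×4.60×16.4/40.50 = 0.5737 d⁻¹.
1/θ_c = 0.5737 − 0.0687 = 0.5050 d⁻¹, so θ_c = 1.980 d.

θ_c ≈ 1.98 d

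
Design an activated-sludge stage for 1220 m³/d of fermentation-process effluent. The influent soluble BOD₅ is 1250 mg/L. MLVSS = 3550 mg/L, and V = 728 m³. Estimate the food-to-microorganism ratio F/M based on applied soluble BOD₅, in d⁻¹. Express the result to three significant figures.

F/M = Q·S₀ / (V·X) = 1220 × 1250 / (728.0 × 3550) = 0.5901 g soluble BOD₅·(g VSS·d)⁻¹.

F/M ≈ 0.590 d⁻¹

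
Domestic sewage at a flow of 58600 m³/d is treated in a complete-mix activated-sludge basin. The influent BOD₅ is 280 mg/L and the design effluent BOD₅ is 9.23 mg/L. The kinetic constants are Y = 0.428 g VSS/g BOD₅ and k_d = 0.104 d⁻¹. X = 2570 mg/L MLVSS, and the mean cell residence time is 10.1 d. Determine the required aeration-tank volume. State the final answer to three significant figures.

From the SRT design equation V = Y Q (S₀−S) θ_c / [X (1 + k_d θ_c)] = 0.428 × 58600 × (280 − 9.23) × 10.1 / [2570 × (1 + 0.104 × 10.1)] = 6.86×10^7 / 5270 = 13016 m³.

V ≈ 13000 m³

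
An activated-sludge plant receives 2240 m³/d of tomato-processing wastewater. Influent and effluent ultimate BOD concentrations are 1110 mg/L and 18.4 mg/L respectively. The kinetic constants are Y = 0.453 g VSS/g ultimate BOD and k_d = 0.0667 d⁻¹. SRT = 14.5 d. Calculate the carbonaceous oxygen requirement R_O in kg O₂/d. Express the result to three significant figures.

R_O ≈ 1650 kg O₂/d

Y_obs = Y / (1 + k_d θ_c) = 0.453 / (1 + 0.0667 × 14.5) = 0.453 / 1.967 = 0.2303.
ΔS = 1110 − 18.4 = 1092 mg/L, so the substrate removal rate is 2240 × 1092/1000 = 2445 kg ultimate BOD/d.
Biomass synthesised: P_X = Y_obs × 2445 = 563.1 kg VSS/d.
Carbonaceous O₂ demand = substrate oxidised − cell-mass equivalent = 2445 − 1.42 × 563.1 = 1646 kg O₂/d.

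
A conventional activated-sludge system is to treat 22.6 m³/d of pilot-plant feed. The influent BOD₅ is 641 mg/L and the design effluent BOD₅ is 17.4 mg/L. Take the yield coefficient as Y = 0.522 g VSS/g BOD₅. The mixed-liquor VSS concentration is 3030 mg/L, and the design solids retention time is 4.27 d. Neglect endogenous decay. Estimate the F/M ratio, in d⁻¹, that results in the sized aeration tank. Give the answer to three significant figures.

F/M ≈ 0.461 d⁻¹

With k_d = 0 the design equation reduces to V = Y Q (S₀−S) θ_c / X = 0.522 × 22.6 × (641 − 17.4) × 4.27 / 3030 = 10.37 m³.
Food-to-microorganism ratio F/M = Q S₀ / (V X) = 22.6 × 641 / (10.37 × 3030) = 0.4612 d⁻¹.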